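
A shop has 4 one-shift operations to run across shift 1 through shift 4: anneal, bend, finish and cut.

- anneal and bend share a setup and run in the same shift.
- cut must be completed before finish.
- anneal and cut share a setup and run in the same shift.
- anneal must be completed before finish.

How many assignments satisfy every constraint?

Splitting on anneal: it can be shift 1 (3), shift 2 (2), shift 3 (1). Listing each branch's schedules as (bend, finish, cut) by shift number:
anneal=shift 1: (1,2,1) (1,3,1) (1,4,1) — 3.
anneal=shift 2: (2,3,2) (2,4,2) — 2.
anneal=shift 3: (3,4,3) — 1.
Summing: 3 + 2 + 1 = 6.

6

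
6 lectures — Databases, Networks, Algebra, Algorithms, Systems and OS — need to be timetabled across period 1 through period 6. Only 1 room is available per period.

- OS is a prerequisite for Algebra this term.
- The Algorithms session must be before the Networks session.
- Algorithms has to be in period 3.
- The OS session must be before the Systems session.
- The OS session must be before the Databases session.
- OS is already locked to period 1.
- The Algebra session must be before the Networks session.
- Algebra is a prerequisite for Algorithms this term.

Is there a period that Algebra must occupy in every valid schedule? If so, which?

period 2

OS is fixed at period 1 and must come before Algebra, so Algebra is at least period 2.
Algorithms is fixed at period 3 and must come after Algebra, so Algebra is at most period 2.
So Algebra must be period 2.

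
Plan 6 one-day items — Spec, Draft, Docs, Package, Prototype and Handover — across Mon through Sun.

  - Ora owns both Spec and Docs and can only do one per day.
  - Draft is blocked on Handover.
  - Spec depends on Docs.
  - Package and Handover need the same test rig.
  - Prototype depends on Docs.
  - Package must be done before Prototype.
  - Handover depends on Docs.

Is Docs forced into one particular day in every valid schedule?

No

Docs can be Mon (e.g. Spec -> Tue; Handover -> Tue; Package -> Mon; Docs -> Mon; Prototype -> Tue; Draft -> Wed) or Tue (e.g. Package=Mon; Docs=Tue; Draft=Thu; Prototype=Wed; Spec=Wed; Handover=Wed).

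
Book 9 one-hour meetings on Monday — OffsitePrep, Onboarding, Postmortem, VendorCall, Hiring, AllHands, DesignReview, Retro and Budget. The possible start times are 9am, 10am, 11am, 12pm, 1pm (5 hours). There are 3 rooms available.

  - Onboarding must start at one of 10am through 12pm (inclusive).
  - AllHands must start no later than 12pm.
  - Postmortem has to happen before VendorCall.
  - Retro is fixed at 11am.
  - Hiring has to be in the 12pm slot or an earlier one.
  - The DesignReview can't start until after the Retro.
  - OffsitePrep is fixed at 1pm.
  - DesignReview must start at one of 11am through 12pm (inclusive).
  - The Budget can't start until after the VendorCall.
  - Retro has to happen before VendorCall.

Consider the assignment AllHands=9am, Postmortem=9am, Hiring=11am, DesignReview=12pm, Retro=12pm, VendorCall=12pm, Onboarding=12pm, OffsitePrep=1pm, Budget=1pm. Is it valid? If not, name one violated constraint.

OffsitePrep is fixed at 1pm — holds.
Retro has to happen before VendorCall — violated.
The DesignReview can't start until after the Retro — violated.
The Budget can't start until after the VendorCall — holds.
There are 3 rooms available — violated.
Retro is fixed at 11am — violated.
Onboarding must start at one of 10am through 12pm (inclusive) — holds.
Hiring has to be in the 12pm slot or an earlier one — holds.
Postmortem has to happen before VendorCall — holds.
AllHands must start no later than 12pm — holds.
DesignReview must start at one of 11am through 12pm (inclusive) — holds.

No — it violates: Retro is fixed at 11am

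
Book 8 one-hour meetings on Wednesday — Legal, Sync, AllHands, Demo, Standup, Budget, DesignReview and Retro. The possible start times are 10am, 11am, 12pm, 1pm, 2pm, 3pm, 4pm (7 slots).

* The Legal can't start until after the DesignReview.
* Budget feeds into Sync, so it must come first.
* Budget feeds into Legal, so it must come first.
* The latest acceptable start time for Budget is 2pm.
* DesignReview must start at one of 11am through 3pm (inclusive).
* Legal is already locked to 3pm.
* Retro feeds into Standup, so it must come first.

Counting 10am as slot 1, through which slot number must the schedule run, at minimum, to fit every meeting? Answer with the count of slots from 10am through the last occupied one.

The precedence chain requires at least 2 distinct slots.
Legal can't be placed before 3pm — that is slot 6 counting from 10am — so the schedule must run through at least 6 slots.
6 works (last occupied slot: 3pm): for example Sync=11am, DesignReview=11am, Legal=3pm, Standup=11am, Retro=10am, Demo=10am, Budget=10am, AllHands=10am.

6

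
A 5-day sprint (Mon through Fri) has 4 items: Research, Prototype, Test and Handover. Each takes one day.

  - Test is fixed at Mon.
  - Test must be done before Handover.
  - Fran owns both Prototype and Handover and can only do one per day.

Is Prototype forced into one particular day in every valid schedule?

Prototype can be Mon (e.g. Test in Mon; Handover in Tue; Prototype in Mon; Research in Mon) or Tue (e.g. Research in Mon; Test in Mon; Prototype in Tue; Handover in Wed).

No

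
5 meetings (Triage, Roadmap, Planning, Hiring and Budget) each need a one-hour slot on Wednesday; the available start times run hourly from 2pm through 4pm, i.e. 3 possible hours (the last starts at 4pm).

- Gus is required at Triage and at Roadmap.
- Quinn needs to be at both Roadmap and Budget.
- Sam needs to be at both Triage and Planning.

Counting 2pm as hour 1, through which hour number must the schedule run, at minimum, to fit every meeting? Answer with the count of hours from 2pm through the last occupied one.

2

Could 1 hour be enough, i.e. nothing placed later than 2pm? No: Planning can't share with Triage (2pm) → nothing is left.
So 1 hour is not enough.
2 works (last occupied hour: 3pm): for example Budget=2pm, Roadmap=3pm, Planning=3pm, Triage=2pm, Hiring=2pm.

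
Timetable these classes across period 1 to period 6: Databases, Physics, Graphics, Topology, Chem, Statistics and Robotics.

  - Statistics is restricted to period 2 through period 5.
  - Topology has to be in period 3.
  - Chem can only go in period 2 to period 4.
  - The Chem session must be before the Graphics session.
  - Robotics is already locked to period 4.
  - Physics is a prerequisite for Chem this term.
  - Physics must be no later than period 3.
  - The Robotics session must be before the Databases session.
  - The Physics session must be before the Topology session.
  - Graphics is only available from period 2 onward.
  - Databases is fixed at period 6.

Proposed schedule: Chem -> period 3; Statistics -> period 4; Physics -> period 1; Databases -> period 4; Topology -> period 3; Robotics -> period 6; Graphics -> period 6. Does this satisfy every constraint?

Statistics is restricted to period 2 through period 5 — holds.
Robotics is already locked to period 4 — violated.
The Chem session must be before the Graphics session — holds.
The Robotics session must be before the Databases session — violated.
Databases is fixed at period 6 — violated.
Physics must be no later than period 3 — holds.
Physics is a prerequisite for Chem this term — holds.
Topology has to be in period 3 — holds.
Graphics is only available from period 2 onward — holds.
Chem can only go in period 2 to period 4 — holds.
The Physics session must be before the Topology session — holds.

No — it violates: The Robotics session must be before the Databases session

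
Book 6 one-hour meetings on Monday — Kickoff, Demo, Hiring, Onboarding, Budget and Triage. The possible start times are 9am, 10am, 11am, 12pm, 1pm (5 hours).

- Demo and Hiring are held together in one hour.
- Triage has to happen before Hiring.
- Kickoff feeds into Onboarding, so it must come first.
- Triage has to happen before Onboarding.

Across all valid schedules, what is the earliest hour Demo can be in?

Demo must be in the same hour as Hiring, which can't be before 10am, so Demo is at least 10am.
Demo at 10am is achievable: Hiring -> 10am, Triage -> 9am, Budget -> 9am, Demo -> 10am, Onboarding -> 10am, Kickoff -> 9am.

10am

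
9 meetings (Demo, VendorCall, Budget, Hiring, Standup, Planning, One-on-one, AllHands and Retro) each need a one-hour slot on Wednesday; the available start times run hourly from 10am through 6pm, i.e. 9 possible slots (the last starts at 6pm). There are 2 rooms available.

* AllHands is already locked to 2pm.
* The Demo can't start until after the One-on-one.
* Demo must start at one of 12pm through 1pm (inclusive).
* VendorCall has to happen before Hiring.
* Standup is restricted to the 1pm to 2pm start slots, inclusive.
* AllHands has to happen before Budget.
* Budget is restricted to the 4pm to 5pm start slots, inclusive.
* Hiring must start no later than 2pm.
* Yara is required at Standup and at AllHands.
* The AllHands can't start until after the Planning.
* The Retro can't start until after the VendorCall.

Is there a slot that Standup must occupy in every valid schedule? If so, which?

Standup's window is 1pm–2pm.
AllHands is fixed at 2pm, and Standup can't share a slot with AllHands.
So Standup must be 1pm.

1pm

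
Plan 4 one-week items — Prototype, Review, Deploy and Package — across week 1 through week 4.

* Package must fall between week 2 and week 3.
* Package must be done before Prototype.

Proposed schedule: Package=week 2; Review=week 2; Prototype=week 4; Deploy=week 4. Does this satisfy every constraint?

Yes, all constraints hold

Package must be done before Prototype — holds.
Package must fall between week 2 and week 3 — holds.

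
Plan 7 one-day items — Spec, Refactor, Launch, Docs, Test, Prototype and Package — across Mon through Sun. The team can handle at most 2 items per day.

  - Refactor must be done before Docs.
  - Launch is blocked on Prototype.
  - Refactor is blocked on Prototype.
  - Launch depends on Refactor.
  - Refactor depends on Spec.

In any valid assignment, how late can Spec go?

Fri

Downstream work caps Spec at Fri.
Spec at Fri is achievable: Launch in Sun, Docs in Sun, Package in Tue, Test in Mon, Prototype in Mon, Refactor in Sat, Spec in Fri.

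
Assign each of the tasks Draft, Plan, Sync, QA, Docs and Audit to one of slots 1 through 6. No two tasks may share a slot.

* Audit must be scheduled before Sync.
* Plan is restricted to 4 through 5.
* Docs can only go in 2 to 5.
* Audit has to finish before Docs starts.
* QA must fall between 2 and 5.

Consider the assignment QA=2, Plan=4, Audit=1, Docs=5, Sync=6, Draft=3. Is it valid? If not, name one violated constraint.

No two tasks may share a slot — holds.
Audit has to finish before Docs starts — holds.
Plan is restricted to 4 through 5 — holds.
Audit must be scheduled before Sync — holds.
Docs can only go in 2 to 5 — holds.
QA must fall between 2 and 5 — holds.

Yes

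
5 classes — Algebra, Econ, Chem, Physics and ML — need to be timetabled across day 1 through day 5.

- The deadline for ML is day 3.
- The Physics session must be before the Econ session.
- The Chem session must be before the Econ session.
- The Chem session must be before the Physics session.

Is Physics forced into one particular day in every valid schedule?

No

Physics can be day 2 (e.g. Algebra in day 1, ML in day 1, Physics in day 2, Chem in day 1, Econ in day 3) or day 3 (e.g. Econ in day 4; Algebra in day 1; Physics in day 3; ML in day 1; Chem in day 1).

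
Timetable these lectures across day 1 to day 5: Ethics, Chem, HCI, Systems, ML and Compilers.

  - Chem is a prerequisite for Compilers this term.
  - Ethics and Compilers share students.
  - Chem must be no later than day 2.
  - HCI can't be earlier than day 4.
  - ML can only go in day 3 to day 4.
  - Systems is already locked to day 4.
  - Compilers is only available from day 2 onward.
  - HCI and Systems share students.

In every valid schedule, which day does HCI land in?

day 5

HCI's window is day 4–day 5.
Systems is fixed at day 4, and HCI can't share a day with Systems.
So HCI must be day 5.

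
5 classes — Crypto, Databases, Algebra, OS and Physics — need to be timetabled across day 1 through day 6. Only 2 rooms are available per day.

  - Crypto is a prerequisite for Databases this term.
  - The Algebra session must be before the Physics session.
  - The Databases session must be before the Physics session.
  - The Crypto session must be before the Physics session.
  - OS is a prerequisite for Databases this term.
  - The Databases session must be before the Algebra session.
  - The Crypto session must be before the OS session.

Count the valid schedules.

Splitting on Crypto: it can be day 1 (5), day 2 (1). Listing each branch's schedules as (Databases, Algebra, OS, Physics) by day number:
Crypto=day 1: (3,4,2,5) (3,4,2,6) (3,5,2,6) (4,5,2,6) (4,5,3,6) — 5.
Crypto=day 2: (4,5,3,6) — 1.
Summing: 5 + 1 = 6.

6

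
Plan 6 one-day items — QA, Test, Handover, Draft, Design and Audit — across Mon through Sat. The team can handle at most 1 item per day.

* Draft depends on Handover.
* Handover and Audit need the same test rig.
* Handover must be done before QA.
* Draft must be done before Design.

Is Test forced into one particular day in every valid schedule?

Test can be Mon (e.g. Draft -> Wed, Audit -> Sat, Design -> Fri, Handover -> Tue, QA -> Thu, Test -> Mon) or Tue (e.g. Audit=Sat, QA=Thu, Draft=Wed, Handover=Mon, Test=Tue, Design=Fri).

No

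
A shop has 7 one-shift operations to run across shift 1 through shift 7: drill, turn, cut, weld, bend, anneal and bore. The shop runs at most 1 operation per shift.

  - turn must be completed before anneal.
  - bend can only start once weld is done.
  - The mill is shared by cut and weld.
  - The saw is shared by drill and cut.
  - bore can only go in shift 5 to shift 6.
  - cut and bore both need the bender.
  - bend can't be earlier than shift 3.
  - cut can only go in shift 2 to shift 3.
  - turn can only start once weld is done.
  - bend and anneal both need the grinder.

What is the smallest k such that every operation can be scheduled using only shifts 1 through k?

The precedence chain requires at least 3 distinct shifts.
With at most 1 per shift and 7 operations, at least 7 shifts are needed.
bore can't be placed before shift 5, so the schedule must run through at least shift 5.
7 works (last occupied shift: shift 7): for example cut -> shift 2, bore -> shift 5, drill -> shift 7, anneal -> shift 6, weld -> shift 1, turn -> shift 4, bend -> shift 3.

7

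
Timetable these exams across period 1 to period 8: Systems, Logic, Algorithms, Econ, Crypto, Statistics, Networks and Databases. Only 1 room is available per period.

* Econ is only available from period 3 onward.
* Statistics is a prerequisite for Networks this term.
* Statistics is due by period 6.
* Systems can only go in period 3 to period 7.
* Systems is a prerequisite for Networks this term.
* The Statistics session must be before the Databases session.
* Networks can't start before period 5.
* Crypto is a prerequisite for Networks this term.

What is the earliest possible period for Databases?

Precedence pushes Databases to at least period 2.
Databases at period 2 is achievable: Algorithms in period 8, Networks in period 5, Statistics in period 1, Crypto in period 4, Logic in period 7, Systems in period 3, Databases in period 2, Econ in period 6.

period 2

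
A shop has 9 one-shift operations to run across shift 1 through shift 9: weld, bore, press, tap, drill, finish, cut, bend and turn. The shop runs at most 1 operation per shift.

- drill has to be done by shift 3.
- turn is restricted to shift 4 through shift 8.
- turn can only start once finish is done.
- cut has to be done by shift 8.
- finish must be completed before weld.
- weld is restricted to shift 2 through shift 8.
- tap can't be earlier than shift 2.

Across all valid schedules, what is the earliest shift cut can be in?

Cut's own window allows nothing later than shift 8.
cut at shift 1 is achievable: press -> shift 8; drill -> shift 2; bend -> shift 9; turn -> shift 4; bore -> shift 7; finish -> shift 3; weld -> shift 5; cut -> shift 1; tap -> shift 6.

shift 1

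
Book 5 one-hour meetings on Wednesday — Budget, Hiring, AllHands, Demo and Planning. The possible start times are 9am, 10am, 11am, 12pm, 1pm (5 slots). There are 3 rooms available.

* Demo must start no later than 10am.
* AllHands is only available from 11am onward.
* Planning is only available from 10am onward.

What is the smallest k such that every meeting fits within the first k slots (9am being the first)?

With at most 3 per slot and 5 meetings, at least 2 slots are needed.
AllHands can't be placed before 11am — that is slot 3 counting from 9am — so the schedule must run through at least 3 slots.
3 works (last occupied slot: 11am): for example Budget=9am, Demo=9am, Hiring=9am, AllHands=11am, Planning=10am.

3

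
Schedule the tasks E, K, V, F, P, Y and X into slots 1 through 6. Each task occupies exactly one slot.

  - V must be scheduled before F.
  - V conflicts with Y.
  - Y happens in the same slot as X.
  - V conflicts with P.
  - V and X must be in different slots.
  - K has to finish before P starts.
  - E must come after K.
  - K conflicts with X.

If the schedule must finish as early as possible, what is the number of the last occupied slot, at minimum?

The precedence chain requires at least 2 distinct slots.
2 works (last occupied slot: 2): for example P -> 2; Y -> 2; K -> 1; F -> 2; E -> 2; V -> 1; X -> 2.

slot 2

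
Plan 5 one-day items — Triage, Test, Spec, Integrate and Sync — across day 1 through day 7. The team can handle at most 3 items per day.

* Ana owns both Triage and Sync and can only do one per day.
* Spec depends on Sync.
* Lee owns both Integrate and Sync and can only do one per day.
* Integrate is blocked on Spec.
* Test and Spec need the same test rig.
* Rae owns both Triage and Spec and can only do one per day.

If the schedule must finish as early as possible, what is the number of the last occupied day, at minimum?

day 3

The precedence chain requires at least 3 distinct days.
With at most 3 per day and 5 work items, at least 2 days are needed.
3 works (last occupied day: day 3): for example Sync -> day 1; Test -> day 1; Triage -> day 3; Integrate -> day 3; Spec -> day 2.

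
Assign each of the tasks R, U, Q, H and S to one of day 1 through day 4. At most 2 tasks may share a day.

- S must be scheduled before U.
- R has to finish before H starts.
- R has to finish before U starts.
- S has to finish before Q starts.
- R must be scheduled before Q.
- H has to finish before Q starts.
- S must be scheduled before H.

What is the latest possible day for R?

day 2

Downstream work caps R at day 2.
R at day 2 is achievable: R=day 2; H=day 3; U=day 3; Q=day 4; S=day 1.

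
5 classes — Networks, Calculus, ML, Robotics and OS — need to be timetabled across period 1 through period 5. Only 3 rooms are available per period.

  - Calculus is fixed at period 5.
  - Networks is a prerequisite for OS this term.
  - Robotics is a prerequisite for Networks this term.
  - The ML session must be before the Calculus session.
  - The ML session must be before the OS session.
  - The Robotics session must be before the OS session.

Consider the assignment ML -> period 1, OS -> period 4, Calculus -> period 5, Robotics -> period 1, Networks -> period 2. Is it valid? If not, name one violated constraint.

Valid

The ML session must be before the Calculus session — holds.
The ML session must be before the OS session — holds.
Networks is a prerequisite for OS this term — holds.
Robotics is a prerequisite for Networks this term — holds.
Only 3 rooms are available per period — holds.
Calculus is fixed at period 5 — holds.
The Robotics session must be before the OS session — holds.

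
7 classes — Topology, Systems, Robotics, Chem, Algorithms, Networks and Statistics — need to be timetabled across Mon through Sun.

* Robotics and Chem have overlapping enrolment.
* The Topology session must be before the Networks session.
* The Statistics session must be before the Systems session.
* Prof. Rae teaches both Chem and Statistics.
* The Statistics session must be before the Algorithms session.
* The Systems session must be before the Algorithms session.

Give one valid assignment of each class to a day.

Chem=Tue, Topology=Mon, Algorithms=Wed, Statistics=Mon, Networks=Tue, Systems=Tue, Robotics=Mon

Checking: Systems(Tue) before Algorithms(Wed); Statistics(Mon) before Systems(Tue); Topology(Mon) before Networks(Tue); Statistics(Mon) before Algorithms(Wed); Chem(Tue) != Statistics(Mon); Robotics(Mon) != Chem(Tue).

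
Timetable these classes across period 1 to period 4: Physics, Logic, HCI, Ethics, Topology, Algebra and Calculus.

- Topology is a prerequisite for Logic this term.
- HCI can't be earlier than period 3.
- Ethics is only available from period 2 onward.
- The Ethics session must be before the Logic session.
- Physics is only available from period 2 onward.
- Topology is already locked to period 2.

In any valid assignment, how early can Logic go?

Precedence pushes Logic to at least period 3.
Logic at period 3 is achievable: Algebra in period 1, Ethics in period 2, Physics in period 2, Calculus in period 1, HCI in period 3, Logic in period 3, Topology in period 2.

period 3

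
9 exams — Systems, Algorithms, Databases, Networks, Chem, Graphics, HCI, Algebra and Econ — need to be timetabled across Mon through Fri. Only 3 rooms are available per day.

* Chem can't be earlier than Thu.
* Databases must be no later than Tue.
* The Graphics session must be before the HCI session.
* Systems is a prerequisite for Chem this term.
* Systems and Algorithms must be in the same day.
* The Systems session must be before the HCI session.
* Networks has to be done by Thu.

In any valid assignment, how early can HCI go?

Precedence pushes HCI to at least Tue.
HCI at Tue is achievable: Algebra in Wed, Chem in Thu, HCI in Tue, Econ in Wed, Graphics in Mon, Databases in Tue, Algorithms in Mon, Systems in Mon, Networks in Tue.

Tue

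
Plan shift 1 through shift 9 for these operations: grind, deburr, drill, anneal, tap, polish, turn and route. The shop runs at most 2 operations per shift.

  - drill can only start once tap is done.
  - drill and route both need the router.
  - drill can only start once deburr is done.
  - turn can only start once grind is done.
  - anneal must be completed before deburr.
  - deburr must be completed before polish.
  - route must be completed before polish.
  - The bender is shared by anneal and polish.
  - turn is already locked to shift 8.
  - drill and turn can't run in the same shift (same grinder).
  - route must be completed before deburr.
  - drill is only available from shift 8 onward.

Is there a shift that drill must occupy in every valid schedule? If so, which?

drill's window is shift 8–shift 9.
turn is fixed at shift 8, and drill can't share a shift with turn.
So drill must be shift 9.

shift 9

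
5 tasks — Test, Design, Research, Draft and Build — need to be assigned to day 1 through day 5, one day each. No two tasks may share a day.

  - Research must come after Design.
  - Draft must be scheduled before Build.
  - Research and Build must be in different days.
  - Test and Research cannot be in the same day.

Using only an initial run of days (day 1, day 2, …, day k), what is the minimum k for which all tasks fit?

5 days

The precedence chain requires at least 2 distinct days.
With at most 1 per day and 5 tasks, at least 5 days are needed.
5 works (last occupied day: day 5): for example Test=day 5; Draft=day 3; Design=day 1; Research=day 2; Build=day 4.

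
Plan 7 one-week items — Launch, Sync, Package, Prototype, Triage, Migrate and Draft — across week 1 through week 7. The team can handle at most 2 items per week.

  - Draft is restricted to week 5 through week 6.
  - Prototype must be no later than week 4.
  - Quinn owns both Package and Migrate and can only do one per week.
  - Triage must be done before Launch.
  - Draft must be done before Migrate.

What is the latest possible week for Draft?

week 6

Draft is available from week 5; Draft's own window allows nothing later than week 6.
Draft at week 6 is achievable: Prototype=week 1, Sync=week 2, Draft=week 6, Triage=week 1, Migrate=week 7, Package=week 3, Launch=week 2.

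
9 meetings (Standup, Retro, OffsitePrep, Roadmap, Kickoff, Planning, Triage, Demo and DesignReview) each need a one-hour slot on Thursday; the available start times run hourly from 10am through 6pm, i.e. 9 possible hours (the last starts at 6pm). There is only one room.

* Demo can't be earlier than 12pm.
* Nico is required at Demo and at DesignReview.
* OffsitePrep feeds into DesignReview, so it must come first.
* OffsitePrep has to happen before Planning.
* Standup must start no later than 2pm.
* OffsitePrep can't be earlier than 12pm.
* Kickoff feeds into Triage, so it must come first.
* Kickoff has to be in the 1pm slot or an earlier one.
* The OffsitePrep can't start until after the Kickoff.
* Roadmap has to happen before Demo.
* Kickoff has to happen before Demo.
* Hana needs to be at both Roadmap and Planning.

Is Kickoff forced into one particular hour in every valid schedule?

Kickoff can be 10am (e.g. Planning -> 3pm, DesignReview -> 5pm, Triage -> 4pm, Roadmap -> 1pm, Standup -> 11am, Kickoff -> 10am, Retro -> 6pm, OffsitePrep -> 12pm, Demo -> 2pm) or 11am (e.g. Retro -> 6pm; Planning -> 3pm; Triage -> 4pm; Roadmap -> 1pm; DesignReview -> 5pm; Kickoff -> 11am; Demo -> 2pm; OffsitePrep -> 12pm; Standup -> 10am).

No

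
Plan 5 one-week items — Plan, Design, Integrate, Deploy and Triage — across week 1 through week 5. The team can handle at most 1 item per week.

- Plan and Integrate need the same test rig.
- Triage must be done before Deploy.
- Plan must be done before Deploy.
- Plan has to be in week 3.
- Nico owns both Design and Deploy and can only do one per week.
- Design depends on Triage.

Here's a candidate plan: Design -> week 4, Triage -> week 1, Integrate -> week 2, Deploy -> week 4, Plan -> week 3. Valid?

Plan and Integrate need the same test rig — holds.
Triage must be done before Deploy — holds.
Plan has to be in week 3 — holds.
The team can handle at most 1 item per week — violated.
Design depends on Triage — holds.
Plan must be done before Deploy — holds.
Nico owns both Design and Deploy and can only do one per week — violated.

Invalid. Nico owns both Design and Deploy and can only do one per week.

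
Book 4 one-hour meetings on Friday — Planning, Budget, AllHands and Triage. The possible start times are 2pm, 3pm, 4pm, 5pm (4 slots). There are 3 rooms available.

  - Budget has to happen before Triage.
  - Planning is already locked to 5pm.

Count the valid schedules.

Splitting on Budget: it can be 2pm (12), 3pm (8), 4pm (4). Listing each branch's schedules as (Planning, AllHands, Triage):
Budget=2pm: (5pm,2pm,3pm) (5pm,2pm,4pm) (5pm,2pm,5pm) (5pm,3pm,3pm) (5pm,3pm,4pm) (5pm,3pm,5pm) (5pm,4pm,3pm) (5pm,4pm,4pm) (5pm,4pm,5pm) (5pm,5pm,3pm) (5pm,5pm,4pm) (5pm,5pm,5pm) — 12.
Budget=3pm: (5pm,2pm,4pm) (5pm,2pm,5pm) (5pm,3pm,4pm) (5pm,3pm,5pm) (5pm,4pm,4pm) (5pm,4pm,5pm) (5pm,5pm,4pm) (5pm,5pm,5pm) — 8.
Budget=4pm: (5pm,2pm,5pm) (5pm,3pm,5pm) (5pm,4pm,5pm) (5pm,5pm,5pm) — 4.
Summing: 12 + 8 + 4 = 24.

24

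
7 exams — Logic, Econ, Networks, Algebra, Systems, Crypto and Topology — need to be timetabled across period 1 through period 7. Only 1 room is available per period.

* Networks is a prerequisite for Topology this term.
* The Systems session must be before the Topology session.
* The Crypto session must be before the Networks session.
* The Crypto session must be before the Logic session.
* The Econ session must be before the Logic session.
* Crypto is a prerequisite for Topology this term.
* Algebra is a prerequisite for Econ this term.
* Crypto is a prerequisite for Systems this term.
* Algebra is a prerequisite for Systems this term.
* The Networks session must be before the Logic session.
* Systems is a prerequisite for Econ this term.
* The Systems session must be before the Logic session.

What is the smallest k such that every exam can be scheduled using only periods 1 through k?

7

The precedence chain requires at least 4 distinct periods.
With at most 1 per period and 7 exams, at least 7 periods are needed.
7 works (last occupied period: period 7): for example Topology in period 7; Crypto in period 1; Systems in period 3; Networks in period 5; Algebra in period 2; Econ in period 4; Logic in period 6.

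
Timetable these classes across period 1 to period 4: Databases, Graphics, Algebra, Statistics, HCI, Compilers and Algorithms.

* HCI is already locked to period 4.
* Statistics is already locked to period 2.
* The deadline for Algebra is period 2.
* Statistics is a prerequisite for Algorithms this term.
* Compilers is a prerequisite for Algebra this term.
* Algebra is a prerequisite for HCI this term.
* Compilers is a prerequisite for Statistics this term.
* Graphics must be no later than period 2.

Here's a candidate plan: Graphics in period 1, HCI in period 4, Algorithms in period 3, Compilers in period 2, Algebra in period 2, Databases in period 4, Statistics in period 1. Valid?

HCI is already locked to period 4 — holds.
Statistics is a prerequisite for Algorithms this term — holds.
Compilers is a prerequisite for Algebra this term — violated.
Algebra is a prerequisite for HCI this term — holds.
Compilers is a prerequisite for Statistics this term — violated.
Graphics must be no later than period 2 — holds.
Statistics is already locked to period 2 — violated.
The deadline for Algebra is period 2 — holds.

No. Compilers is a prerequisite for Statistics this term is not satisfied.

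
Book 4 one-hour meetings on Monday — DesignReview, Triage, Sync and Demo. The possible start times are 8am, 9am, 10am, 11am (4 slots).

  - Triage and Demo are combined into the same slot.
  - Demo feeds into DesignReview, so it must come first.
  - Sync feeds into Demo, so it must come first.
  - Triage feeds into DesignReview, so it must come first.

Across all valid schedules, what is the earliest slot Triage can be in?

Triage must be in the same slot as Demo, which can't be before 9am, so Triage is at least 9am; downstream work caps Triage at 10am.
Triage at 9am is achievable: Sync=8am, Demo=9am, Triage=9am, DesignReview=10am.

9am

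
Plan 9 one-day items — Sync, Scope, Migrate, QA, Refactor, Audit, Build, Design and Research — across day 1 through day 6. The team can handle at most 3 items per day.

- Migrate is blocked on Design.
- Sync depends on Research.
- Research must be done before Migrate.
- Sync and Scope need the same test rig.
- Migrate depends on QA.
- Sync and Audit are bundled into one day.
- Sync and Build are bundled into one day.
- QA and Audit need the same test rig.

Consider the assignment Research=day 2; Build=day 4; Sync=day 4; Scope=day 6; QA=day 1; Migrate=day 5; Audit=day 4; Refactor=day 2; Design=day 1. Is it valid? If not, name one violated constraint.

Yes

Migrate depends on QA — holds.
Migrate is blocked on Design — holds.
Sync and Scope need the same test rig — holds.
Sync and Build are bundled into one day — holds.
Research must be done before Migrate — holds.
Sync depends on Research — holds.
Sync and Audit are bundled into one day — holds.
The team can handle at most 3 items per day — holds.
QA and Audit need the same test rig — holds.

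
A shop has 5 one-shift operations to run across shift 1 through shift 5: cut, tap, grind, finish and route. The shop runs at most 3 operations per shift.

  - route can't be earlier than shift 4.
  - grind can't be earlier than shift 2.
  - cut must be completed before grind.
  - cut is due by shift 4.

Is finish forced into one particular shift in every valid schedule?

No

finish can be shift 1 (e.g. route=shift 4, finish=shift 1, tap=shift 1, grind=shift 2, cut=shift 1) or shift 2 (e.g. cut -> shift 1, finish -> shift 2, route -> shift 4, tap -> shift 1, grind -> shift 2).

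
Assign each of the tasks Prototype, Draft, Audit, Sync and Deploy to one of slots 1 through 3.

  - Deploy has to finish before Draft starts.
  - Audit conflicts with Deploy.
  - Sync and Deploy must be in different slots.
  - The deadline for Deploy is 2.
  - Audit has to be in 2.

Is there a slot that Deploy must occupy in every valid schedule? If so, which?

Deploy's window is 1–2.
Audit is fixed at 2, and Deploy can't share a slot with Audit.
So Deploy must be 1.

1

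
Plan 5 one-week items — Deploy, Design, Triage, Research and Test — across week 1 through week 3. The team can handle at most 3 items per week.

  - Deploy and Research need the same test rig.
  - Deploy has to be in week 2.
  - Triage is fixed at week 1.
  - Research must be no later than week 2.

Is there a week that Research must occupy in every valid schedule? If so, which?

Research's window is week 1–week 2.
Deploy is fixed at week 2, and Research can't share a week with Deploy.
So Research must be week 1.

week 1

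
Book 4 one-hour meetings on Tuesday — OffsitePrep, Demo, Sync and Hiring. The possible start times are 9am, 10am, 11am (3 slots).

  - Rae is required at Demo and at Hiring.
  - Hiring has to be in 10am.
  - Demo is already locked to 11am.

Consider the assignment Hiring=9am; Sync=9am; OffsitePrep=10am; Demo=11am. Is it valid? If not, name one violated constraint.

Invalid. Hiring has to be in 10am.

Demo is already locked to 11am — holds.
Hiring has to be in 10am — violated.
Rae is required at Demo and at Hiring — holds.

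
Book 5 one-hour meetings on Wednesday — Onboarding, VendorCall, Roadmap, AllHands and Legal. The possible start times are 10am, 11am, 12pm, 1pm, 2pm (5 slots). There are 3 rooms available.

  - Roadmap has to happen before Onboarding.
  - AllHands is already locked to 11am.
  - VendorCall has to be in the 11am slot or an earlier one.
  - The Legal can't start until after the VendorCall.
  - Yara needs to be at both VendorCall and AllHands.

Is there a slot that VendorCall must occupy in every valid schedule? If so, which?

10am

VendorCall's window is 10am–11am.
AllHands is fixed at 11am, and VendorCall can't share a slot with AllHands.
So VendorCall must be 10am.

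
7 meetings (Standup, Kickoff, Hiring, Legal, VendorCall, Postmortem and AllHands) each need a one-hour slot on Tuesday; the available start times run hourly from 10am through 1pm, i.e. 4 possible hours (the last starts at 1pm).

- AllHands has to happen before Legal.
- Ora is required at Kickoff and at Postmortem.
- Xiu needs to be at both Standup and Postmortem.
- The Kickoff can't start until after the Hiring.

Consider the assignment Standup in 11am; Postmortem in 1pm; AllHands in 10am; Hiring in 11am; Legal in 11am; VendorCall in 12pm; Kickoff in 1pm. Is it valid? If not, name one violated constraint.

Ora is required at Kickoff and at Postmortem — violated.
The Kickoff can't start until after the Hiring — holds.
AllHands has to happen before Legal — holds.
Xiu needs to be at both Standup and Postmortem — holds.

Invalid. Ora is required at Kickoff and at Postmortem.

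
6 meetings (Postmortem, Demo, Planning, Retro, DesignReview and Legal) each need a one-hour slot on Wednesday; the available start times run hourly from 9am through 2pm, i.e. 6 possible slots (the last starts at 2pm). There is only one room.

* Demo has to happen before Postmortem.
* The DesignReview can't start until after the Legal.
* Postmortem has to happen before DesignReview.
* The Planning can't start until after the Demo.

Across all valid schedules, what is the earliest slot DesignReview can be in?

Precedence pushes DesignReview to at least 11am.
DesignReview at 12pm is achievable: Retro in 2pm, Planning in 1pm, DesignReview in 12pm, Legal in 11am, Demo in 9am, Postmortem in 10am.
Nothing earlier works — the capacity limit rule out every slot before 12pm.

12pm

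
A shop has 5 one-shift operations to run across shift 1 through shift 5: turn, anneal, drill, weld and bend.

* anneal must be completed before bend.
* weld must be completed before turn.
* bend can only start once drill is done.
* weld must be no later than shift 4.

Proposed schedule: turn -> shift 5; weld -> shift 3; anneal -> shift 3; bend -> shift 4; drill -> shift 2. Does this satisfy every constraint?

bend can only start once drill is done — holds.
weld must be no later than shift 4 — holds.
anneal must be completed before bend — holds.
weld must be completed before turn — holds.

Yes, all constraints hold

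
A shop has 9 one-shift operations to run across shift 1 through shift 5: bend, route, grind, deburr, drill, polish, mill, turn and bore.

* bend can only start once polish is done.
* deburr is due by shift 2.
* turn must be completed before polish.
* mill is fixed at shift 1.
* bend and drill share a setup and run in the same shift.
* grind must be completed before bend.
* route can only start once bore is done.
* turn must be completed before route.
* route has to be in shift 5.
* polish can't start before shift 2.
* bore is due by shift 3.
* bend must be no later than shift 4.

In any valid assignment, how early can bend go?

shift 3

Precedence pushes bend to at least shift 3; bend's own window allows nothing later than shift 4.
bend at shift 3 is achievable: polish -> shift 2; turn -> shift 1; route -> shift 5; mill -> shift 1; bore -> shift 1; drill -> shift 3; bend -> shift 3; grind -> shift 1; deburr -> shift 1.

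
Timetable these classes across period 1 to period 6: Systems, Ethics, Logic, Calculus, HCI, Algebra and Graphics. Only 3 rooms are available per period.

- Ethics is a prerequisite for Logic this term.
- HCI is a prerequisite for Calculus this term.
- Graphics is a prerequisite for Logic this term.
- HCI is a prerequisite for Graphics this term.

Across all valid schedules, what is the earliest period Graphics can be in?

period 2

Precedence pushes Graphics to at least period 2; downstream work caps Graphics at period 5.
Graphics at period 2 is achievable: HCI=period 1; Algebra=period 2; Graphics=period 2; Ethics=period 1; Systems=period 1; Calculus=period 2; Logic=period 3.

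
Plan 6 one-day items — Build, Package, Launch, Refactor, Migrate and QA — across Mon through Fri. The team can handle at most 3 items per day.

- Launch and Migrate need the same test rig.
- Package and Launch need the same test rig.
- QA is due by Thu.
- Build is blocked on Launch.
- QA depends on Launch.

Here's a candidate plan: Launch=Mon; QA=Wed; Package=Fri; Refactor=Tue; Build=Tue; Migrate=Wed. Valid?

Valid

The team can handle at most 3 items per day — holds.
QA depends on Launch — holds.
QA is due by Thu — holds.
Package and Launch need the same test rig — holds.
Build is blocked on Launch — holds.
Launch and Migrate need the same test rig — holds.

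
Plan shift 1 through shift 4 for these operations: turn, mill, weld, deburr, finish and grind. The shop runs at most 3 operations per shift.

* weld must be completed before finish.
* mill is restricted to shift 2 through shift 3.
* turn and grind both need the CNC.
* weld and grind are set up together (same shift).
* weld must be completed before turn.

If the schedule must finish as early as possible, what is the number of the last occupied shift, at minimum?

The precedence chain requires at least 2 distinct shifts.
With at most 3 per shift and 6 operations, at least 2 shifts are needed.
2 works (last occupied shift: shift 2): for example weld=shift 1, grind=shift 1, deburr=shift 1, turn=shift 2, mill=shift 2, finish=shift 2.

2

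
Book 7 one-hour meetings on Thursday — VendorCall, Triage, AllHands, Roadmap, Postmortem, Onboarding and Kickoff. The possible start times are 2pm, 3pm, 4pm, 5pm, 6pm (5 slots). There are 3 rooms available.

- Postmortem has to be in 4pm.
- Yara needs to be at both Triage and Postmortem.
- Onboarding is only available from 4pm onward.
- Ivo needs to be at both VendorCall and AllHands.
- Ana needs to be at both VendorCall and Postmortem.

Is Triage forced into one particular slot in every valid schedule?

Triage can be 2pm (e.g. Postmortem -> 4pm, AllHands -> 3pm, Triage -> 2pm, Kickoff -> 3pm, Roadmap -> 2pm, Onboarding -> 4pm, VendorCall -> 2pm) or 3pm (e.g. Kickoff -> 2pm, AllHands -> 3pm, Postmortem -> 4pm, Triage -> 3pm, Onboarding -> 4pm, VendorCall -> 2pm, Roadmap -> 2pm).

No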